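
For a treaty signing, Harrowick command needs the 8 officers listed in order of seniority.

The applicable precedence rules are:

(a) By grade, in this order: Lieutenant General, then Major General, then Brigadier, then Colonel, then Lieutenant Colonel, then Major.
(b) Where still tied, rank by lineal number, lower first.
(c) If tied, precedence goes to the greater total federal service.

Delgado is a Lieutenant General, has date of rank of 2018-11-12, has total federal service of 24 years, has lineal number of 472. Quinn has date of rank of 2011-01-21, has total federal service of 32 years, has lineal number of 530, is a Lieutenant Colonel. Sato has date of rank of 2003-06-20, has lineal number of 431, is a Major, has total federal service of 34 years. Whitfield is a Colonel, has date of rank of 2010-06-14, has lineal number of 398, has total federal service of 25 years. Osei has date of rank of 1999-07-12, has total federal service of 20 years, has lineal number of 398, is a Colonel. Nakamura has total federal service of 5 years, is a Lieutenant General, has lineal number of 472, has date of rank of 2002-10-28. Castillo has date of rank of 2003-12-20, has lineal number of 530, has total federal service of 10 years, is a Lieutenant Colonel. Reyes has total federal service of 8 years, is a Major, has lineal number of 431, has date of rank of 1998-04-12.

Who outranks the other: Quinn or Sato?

By grade: Delgado and Nakamura (Lieutenant General); then Whitfield and Osei (Colonel); then Quinn and Castillo (Lieutenant Colonel); then Sato and Reyes (Major).
Delgado and Nakamura both have lineal number 472, so the next rule applies.
Among Delgado and Nakamura, by total federal service (higher first): Delgado (24 years) before Nakamura (5 years).
Whitfield and Osei both have lineal number 398, so the next rule applies.
Among Whitfield and Osei, by total federal service (higher first): Whitfield (25 years) before Osei (20 years).
Quinn and Castillo both have lineal number 530, so the next rule applies.
Among Quinn and Castillo, by total federal service (higher first): Quinn (32 years) before Castillo (10 years).
Sato and Reyes both have lineal number 431, so the next rule applies.
Among Sato and Reyes, by total federal service (higher first): Sato (34 years) before Reyes (8 years).
So Quinn takes precedence.

Quinn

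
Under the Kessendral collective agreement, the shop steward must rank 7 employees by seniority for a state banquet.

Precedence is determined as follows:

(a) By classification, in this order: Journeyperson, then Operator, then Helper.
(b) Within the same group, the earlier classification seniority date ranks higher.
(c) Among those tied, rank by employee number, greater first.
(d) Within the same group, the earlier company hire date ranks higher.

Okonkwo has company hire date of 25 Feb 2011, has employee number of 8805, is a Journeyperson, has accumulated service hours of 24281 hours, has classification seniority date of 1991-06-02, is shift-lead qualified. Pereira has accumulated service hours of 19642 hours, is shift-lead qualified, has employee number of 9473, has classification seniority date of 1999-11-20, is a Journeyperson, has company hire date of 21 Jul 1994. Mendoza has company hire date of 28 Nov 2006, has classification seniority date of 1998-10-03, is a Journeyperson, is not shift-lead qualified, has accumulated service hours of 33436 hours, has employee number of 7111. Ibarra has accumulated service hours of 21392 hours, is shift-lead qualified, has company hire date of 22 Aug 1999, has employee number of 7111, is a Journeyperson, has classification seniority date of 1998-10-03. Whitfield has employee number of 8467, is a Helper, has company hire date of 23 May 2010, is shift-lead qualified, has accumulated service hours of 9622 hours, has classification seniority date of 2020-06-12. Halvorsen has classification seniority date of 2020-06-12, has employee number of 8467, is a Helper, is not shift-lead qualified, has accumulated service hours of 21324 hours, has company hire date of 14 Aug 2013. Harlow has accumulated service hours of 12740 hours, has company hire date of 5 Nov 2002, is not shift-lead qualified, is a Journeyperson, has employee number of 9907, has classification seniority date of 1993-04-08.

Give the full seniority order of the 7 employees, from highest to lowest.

By classification: Okonkwo, Harlow, Ibarra, Mendoza and Pereira (Journeyperson); then Whitfield and Halvorsen (Helper).
Among Okonkwo, Harlow, Ibarra, Mendoza and Pereira, by classification seniority date (earlier first): Okonkwo (1991-06-02) before Harlow (1993-04-08) before Ibarra and Mendoza (1998-10-03) before Pereira (1999-11-20).
Ibarra and Mendoza both have employee number 7111, so the next rule applies.
Among Ibarra and Mendoza, by company hire date (earlier first): Ibarra (22 Aug 1999) before Mendoza (28 Nov 2006).
Whitfield and Halvorsen both have classification seniority date 2020-06-12, so the next rule applies.
Whitfield and Halvorsen both have employee number 8467, so the next rule applies.
Among Whitfield and Halvorsen, by company hire date (earlier first): Whitfield (23 May 2010) before Halvorsen (14 Aug 2013).
Full order: Okonkwo, Harlow, Ibarra, Mendoza, Pereira, Whitfield, Halvorsen.

Okonkwo, Harlow, Ibarra, Mendoza, Pereira, Whitfield, Halvorsen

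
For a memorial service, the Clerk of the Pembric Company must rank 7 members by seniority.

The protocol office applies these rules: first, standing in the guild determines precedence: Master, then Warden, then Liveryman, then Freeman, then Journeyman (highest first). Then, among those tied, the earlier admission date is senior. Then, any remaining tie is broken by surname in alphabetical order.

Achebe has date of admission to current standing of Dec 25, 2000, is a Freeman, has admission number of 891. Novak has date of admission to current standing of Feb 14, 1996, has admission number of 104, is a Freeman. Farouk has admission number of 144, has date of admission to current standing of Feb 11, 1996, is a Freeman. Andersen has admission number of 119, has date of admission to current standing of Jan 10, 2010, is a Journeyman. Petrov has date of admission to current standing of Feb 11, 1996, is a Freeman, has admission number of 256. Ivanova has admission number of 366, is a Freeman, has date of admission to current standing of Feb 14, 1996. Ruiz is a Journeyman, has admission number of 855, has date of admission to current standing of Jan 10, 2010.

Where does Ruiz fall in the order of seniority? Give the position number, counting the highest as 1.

By standing in the guild: Farouk, Petrov, Ivanova, Novak and Achebe (Freeman); then Andersen and Ruiz (Journeyman).
Among Farouk, Petrov, Ivanova, Novak and Achebe, by date of admission to current standing (earlier first): Farouk and Petrov (Feb 11, 1996) before Ivanova and Novak (Feb 14, 1996) before Achebe (Dec 25, 2000).
Among Farouk and Petrov, alphabetically by surname: Farouk before Petrov.
Among Ivanova and Novak, alphabetically by surname: Ivanova before Novak.
Andersen and Ruiz both have date of admission to current standing Jan 10, 2010, so the next rule applies.
Among Andersen and Ruiz, alphabetically by surname: Andersen before Ruiz.
Order: Farouk, Petrov, Ivanova, Novak, Achebe, Andersen, Ruiz. So position 7.

7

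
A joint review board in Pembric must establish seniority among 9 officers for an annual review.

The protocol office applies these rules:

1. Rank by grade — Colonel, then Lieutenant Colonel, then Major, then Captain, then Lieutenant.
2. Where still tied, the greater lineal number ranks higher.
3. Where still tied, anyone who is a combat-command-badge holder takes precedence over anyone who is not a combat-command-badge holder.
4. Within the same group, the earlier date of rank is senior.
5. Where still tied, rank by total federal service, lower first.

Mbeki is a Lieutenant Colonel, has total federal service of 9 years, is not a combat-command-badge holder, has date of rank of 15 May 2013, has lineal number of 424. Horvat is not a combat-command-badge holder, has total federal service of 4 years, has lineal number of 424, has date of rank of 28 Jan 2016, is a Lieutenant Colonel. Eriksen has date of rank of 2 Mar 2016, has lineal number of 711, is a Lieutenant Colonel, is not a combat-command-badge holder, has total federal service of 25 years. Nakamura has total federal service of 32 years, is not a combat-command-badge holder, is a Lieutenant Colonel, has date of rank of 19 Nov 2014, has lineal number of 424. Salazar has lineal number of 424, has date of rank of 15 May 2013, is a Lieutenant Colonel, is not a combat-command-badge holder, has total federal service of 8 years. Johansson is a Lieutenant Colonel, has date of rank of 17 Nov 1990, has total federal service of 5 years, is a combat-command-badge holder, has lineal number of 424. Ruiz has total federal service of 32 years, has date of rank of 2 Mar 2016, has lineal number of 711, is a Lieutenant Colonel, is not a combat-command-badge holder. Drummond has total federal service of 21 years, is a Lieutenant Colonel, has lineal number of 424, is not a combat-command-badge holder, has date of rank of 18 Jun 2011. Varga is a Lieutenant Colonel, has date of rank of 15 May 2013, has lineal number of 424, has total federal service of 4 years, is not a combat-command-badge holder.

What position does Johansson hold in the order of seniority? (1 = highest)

By grade: Eriksen, Ruiz, Johansson, Drummond, Varga, Salazar, Mbeki, Nakamura and Horvat (Lieutenant Colonel).
Among Eriksen, Ruiz, Johansson, Drummond, Varga, Salazar, Mbeki, Nakamura and Horvat, by lineal number (higher first): Eriksen and Ruiz (711) before Johansson, Drummond, Varga, Salazar, Mbeki, Nakamura and Horvat (424).
Eriksen and Ruiz are each not a combat-command-badge holder, so the next rule applies.
Eriksen and Ruiz both have date of rank 2 Mar 2016, so the next rule applies.
Among Eriksen and Ruiz, by total federal service (lower first): Eriksen (25 years) before Ruiz (32 years).
Among Johansson, Drummond, Varga, Salazar, Mbeki, Nakamura and Horvat, a combat-command-badge holder before not a combat-command-badge holder: Johansson (a combat-command-badge holder) before Drummond, Varga, Salazar, Mbeki, Nakamura and Horvat (not a combat-command-badge holder).
Among Drummond, Varga, Salazar, Mbeki, Nakamura and Horvat, by date of rank (earlier first): Drummond (18 Jun 2011) before Varga, Salazar and Mbeki (15 May 2013) before Nakamura (19 Nov 2014) before Horvat (28 Jan 2016).
Among Varga, Salazar and Mbeki, by total federal service (lower first): Varga (4 years) before Salazar (8 years) before Mbeki (9 years).
Order: Eriksen, Ruiz, Johansson, Drummond, Varga, Salazar, Mbeki, Nakamura, Horvat. So position 3.

3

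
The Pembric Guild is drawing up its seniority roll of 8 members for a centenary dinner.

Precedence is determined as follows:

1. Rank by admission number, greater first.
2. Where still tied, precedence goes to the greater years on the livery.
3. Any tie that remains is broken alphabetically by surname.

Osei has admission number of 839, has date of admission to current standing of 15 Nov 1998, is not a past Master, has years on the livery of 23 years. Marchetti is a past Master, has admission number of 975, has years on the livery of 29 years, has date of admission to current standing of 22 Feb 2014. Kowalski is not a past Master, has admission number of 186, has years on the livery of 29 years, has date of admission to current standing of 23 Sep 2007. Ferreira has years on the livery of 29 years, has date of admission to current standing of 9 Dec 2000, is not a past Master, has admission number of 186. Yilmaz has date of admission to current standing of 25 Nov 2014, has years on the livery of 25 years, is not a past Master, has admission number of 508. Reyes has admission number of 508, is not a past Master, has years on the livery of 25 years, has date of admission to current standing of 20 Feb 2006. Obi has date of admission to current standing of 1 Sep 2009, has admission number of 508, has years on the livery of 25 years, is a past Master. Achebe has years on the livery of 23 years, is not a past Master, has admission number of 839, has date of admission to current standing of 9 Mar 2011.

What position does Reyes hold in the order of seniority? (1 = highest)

By admission number (higher first): Marchetti (975); then Achebe and Osei (both 839); then Obi, Reyes and Yilmaz (each 508); then Ferreira and Kowalski (both 186).
Achebe and Osei both have years on the livery 23 years, so the next rule applies.
Among Achebe and Osei, alphabetically by surname: Achebe before Osei.
Obi, Reyes and Yilmaz all have years on the livery 25 years, so the next rule applies.
Among Obi, Reyes and Yilmaz, alphabetically by surname: Obi before Reyes before Yilmaz.
Ferreira and Kowalski both have years on the livery 29 years, so the next rule applies.
Among Ferreira and Kowalski, alphabetically by surname: Ferreira before Kowalski.
Order: Marchetti, Achebe, Osei, Obi, Reyes, Yilmaz, Ferreira, Kowalski. So position 5.

5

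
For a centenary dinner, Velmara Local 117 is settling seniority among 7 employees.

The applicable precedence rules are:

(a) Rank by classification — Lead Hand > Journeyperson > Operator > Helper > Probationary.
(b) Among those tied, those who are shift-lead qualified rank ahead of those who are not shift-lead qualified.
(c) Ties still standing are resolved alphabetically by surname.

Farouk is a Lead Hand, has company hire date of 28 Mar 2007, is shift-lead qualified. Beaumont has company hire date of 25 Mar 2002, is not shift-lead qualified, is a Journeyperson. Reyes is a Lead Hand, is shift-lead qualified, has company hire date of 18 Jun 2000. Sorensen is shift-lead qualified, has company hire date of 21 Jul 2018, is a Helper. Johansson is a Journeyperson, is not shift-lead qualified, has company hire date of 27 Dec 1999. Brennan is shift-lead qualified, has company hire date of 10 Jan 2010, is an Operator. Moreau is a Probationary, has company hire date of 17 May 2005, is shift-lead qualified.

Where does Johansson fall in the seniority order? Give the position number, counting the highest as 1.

4

By classification: Farouk and Reyes (Lead Hand); then Beaumont and Johansson (Journeyperson); then Brennan (Operator); then Sorensen (Helper); then Moreau (Probationary).
Farouk and Reyes are each shift-lead qualified, so the next rule applies.
Among Farouk and Reyes, alphabetically by surname: Farouk before Reyes.
Beaumont and Johansson are each not shift-lead qualified, so the next rule applies.
Among Beaumont and Johansson, alphabetically by surname: Beaumont before Johansson.
Order: Farouk, Reyes, Beaumont, Johansson, Brennan, Sorensen, Moreau. So position 4.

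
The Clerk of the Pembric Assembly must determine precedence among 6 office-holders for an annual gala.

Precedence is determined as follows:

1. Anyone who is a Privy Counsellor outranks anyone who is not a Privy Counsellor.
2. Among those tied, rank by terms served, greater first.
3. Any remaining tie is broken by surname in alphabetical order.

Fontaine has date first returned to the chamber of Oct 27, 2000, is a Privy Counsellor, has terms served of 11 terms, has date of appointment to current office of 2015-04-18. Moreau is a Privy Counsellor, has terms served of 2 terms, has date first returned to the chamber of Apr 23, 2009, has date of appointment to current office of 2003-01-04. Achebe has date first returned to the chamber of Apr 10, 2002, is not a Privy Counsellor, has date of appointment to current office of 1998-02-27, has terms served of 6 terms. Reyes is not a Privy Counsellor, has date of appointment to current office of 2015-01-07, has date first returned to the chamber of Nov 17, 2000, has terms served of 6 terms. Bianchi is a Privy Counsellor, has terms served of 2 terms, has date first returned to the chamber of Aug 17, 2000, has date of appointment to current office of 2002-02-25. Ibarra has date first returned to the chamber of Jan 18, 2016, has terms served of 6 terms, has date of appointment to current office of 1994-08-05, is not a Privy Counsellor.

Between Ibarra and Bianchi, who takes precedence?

By the first rule: Fontaine, Bianchi and Moreau (each a Privy Counsellor); then Achebe, Ibarra and Reyes (each not a Privy Counsellor).
Among Fontaine, Bianchi and Moreau, by terms served (higher first): Fontaine (11 terms) before Bianchi and Moreau (2 terms).
Among Bianchi and Moreau, alphabetically by surname: Bianchi before Moreau.
Achebe, Ibarra and Reyes all have terms served 6 terms, so the next rule applies.
Among Achebe, Ibarra and Reyes, alphabetically by surname: Achebe before Ibarra before Reyes.
So Bianchi takes precedence.

Bianchi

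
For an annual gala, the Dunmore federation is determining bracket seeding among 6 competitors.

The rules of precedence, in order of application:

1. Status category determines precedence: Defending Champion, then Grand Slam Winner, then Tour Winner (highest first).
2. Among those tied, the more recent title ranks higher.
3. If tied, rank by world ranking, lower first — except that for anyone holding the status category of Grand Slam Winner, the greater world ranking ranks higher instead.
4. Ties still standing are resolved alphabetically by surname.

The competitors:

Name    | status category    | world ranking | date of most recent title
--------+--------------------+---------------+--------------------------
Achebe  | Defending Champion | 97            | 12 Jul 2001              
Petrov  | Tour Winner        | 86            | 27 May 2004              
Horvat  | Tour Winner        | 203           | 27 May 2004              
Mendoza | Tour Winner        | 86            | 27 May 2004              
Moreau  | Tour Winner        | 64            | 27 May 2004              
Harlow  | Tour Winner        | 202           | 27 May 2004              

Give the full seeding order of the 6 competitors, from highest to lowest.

By status category: Achebe (Defending Champion); then Moreau, Mendoza, Petrov, Harlow and Horvat (Tour Winner).
Moreau, Mendoza, Petrov, Harlow and Horvat all have date of most recent title 27 May 2004, so the next rule applies.
Among Moreau, Mendoza, Petrov, Harlow and Horvat, by world ranking (lower first): Moreau (64) before Mendoza and Petrov (86) before Harlow (202) before Horvat (203).
Among Mendoza and Petrov, alphabetically by surname: Mendoza before Petrov.
Full order: Achebe, Moreau, Mendoza, Petrov, Harlow, Horvat.

Achebe, Moreau, Mendoza, Petrov, Harlow, Horvat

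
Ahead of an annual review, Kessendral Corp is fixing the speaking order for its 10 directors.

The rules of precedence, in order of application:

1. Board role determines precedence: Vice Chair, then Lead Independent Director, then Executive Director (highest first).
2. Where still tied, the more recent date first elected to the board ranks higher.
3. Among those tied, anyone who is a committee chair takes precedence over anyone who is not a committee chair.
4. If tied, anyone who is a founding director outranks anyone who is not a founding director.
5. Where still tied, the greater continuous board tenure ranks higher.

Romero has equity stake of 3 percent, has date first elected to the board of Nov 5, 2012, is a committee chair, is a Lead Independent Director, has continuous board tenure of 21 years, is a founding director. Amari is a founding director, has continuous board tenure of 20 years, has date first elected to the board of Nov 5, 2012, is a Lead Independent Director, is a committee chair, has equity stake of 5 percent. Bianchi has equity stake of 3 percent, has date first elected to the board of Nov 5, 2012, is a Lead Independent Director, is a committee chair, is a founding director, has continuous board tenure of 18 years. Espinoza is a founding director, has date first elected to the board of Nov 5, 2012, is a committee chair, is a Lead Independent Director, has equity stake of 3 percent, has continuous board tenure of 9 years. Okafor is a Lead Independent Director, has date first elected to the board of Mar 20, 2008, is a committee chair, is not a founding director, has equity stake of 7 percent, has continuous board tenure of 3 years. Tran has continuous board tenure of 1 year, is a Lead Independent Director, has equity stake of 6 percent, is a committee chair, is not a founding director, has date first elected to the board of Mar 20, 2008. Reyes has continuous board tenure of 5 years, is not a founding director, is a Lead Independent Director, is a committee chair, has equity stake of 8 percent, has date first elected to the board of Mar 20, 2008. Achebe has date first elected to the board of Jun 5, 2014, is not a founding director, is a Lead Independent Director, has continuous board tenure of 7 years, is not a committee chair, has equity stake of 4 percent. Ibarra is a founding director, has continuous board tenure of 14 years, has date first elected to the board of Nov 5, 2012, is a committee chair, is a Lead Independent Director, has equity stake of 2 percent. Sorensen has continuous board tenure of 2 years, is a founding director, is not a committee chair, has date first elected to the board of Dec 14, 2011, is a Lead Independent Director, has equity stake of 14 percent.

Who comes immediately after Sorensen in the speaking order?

By board role: Achebe, Romero, Amari, Bianchi, Ibarra, Espinoza, Sorensen, Reyes, Okafor and Tran (Lead Independent Director).
Among Achebe, Romero, Amari, Bianchi, Ibarra, Espinoza, Sorensen, Reyes, Okafor and Tran, by date first elected to the board (later first): Achebe (Jun 5, 2014) before Romero, Amari, Bianchi, Ibarra and Espinoza (Nov 5, 2012) before Sorensen (Dec 14, 2011) before Reyes, Okafor and Tran (Mar 20, 2008).
Romero, Amari, Bianchi, Ibarra and Espinoza are each a committee chair, so the next rule applies.
Romero, Amari, Bianchi, Ibarra and Espinoza are each a founding director, so the next rule applies.
Among Romero, Amari, Bianchi, Ibarra and Espinoza, by continuous board tenure (higher first): Romero (21 years) before Amari (20 years) before Bianchi (18 years) before Ibarra (14 years) before Espinoza (9 years).
Reyes, Okafor and Tran are each a committee chair, so the next rule applies.
Reyes, Okafor and Tran are each not a founding director, so the next rule applies.
Among Reyes, Okafor and Tran, by continuous board tenure (higher first): Reyes (5 years) before Okafor (3 years) before Tran (1 year).
Order: Achebe, Romero, Amari, Bianchi, Ibarra, Espinoza, Sorensen, Reyes, Okafor, Tran.

Reyes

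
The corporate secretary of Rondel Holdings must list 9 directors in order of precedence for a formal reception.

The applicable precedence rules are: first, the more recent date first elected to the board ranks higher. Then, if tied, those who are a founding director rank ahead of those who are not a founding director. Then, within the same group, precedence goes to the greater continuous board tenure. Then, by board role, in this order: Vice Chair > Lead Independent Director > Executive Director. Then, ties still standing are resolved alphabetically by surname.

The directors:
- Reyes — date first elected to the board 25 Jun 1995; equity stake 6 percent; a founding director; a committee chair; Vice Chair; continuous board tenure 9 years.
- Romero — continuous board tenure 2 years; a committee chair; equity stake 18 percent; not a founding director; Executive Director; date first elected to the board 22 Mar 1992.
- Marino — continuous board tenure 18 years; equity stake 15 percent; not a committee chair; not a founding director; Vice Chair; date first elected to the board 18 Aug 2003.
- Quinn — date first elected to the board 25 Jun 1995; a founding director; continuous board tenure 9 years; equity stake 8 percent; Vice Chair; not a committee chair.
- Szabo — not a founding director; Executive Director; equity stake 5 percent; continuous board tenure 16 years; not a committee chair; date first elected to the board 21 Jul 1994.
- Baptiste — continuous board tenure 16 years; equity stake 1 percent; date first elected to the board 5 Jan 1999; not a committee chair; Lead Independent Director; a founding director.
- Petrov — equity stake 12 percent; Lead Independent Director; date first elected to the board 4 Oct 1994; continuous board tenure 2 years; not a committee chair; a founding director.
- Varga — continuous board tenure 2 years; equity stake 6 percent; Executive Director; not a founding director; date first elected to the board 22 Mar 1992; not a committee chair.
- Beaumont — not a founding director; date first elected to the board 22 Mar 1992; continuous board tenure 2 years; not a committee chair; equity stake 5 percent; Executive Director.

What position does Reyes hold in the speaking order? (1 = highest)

By date first elected to the board (later first): Marino (18 Aug 2003); then Baptiste (5 Jan 1999); then Quinn and Reyes (both 25 Jun 1995); then Petrov (4 Oct 1994); then Szabo (21 Jul 1994); then Beaumont, Romero and Varga (each 22 Mar 1992).
Quinn and Reyes are each a founding director, so the next rule applies.
Quinn and Reyes both have continuous board tenure 9 years, so the next rule applies.
Quinn and Reyes are each Vice Chair, so the next rule applies.
Among Quinn and Reyes, alphabetically by surname: Quinn before Reyes.
Beaumont, Romero and Varga are each not a founding director, so the next rule applies.
Beaumont, Romero and Varga all have continuous board tenure 2 years, so the next rule applies.
Beaumont, Romero and Varga are each Executive Director, so the next rule applies.
Among Beaumont, Romero and Varga, alphabetically by surname: Beaumont before Romero before Varga.
Order: Marino, Baptiste, Quinn, Reyes, Petrov, Szabo, Beaumont, Romero, Varga. So position 4.

4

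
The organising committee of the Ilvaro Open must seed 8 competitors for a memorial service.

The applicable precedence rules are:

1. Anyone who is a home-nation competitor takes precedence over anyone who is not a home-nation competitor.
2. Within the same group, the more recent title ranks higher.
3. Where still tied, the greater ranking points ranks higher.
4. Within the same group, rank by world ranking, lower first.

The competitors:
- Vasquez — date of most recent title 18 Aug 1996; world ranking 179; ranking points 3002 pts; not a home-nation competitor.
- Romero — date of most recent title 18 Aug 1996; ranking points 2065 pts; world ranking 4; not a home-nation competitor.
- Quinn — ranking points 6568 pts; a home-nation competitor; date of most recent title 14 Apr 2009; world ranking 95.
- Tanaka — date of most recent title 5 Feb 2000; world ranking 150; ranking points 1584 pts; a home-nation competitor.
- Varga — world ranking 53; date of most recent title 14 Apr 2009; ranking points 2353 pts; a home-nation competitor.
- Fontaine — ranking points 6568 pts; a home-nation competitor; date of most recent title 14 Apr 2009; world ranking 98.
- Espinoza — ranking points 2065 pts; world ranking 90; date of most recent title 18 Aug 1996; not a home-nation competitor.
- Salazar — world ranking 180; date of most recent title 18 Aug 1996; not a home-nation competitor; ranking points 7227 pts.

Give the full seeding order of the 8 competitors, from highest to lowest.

By the first rule: Quinn, Fontaine, Varga and Tanaka (each a home-nation competitor); then Salazar, Vasquez, Romero and Espinoza (each not a home-nation competitor).
Among Quinn, Fontaine, Varga and Tanaka, by date of most recent title (later first): Quinn, Fontaine and Varga (14 Apr 2009) before Tanaka (5 Feb 2000).
Among Quinn, Fontaine and Varga, by ranking points (higher first): Quinn and Fontaine (6568 pts) before Varga (2353 pts).
Among Quinn and Fontaine, by world ranking (lower first): Quinn (95) before Fontaine (98).
Salazar, Vasquez, Romero and Espinoza all have date of most recent title 18 Aug 1996, so the next rule applies.
Among Salazar, Vasquez, Romero and Espinoza, by ranking points (higher first): Salazar (7227 pts) before Vasquez (3002 pts) before Romero and Espinoza (2065 pts).
Among Romero and Espinoza, by world ranking (lower first): Romero (4) before Espinoza (90).
Full order: Quinn, Fontaine, Varga, Tanaka, Salazar, Vasquez, Romero, Espinoza.

Quinn, Fontaine, Varga, Tanaka, Salazar, Vasquez, Romero, Espinoza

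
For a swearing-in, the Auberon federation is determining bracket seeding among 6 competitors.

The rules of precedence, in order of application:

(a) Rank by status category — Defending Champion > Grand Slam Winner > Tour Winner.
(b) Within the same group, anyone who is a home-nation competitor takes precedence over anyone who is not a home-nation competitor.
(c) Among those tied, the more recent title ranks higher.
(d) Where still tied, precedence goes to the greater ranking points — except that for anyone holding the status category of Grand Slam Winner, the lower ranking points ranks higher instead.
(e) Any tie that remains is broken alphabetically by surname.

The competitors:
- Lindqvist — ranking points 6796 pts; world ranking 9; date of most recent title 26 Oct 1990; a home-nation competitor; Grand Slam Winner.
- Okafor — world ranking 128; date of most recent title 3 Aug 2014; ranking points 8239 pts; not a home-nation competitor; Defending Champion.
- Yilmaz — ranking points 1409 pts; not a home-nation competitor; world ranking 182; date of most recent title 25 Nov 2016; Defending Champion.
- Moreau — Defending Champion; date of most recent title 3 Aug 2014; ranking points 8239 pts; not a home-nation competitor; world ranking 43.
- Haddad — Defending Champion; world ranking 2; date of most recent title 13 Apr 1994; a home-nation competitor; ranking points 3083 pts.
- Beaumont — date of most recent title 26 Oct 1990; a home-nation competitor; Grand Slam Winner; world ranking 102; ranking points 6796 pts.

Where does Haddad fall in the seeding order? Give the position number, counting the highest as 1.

By status category: Haddad, Yilmaz, Moreau and Okafor (Defending Champion); then Beaumont and Lindqvist (Grand Slam Winner).
Among Haddad, Yilmaz, Moreau and Okafor, a home-nation competitor before not a home-nation competitor: Haddad (a home-nation competitor) before Yilmaz, Moreau and Okafor (not a home-nation competitor).
Among Yilmaz, Moreau and Okafor, by date of most recent title (later first): Yilmaz (25 Nov 2016) before Moreau and Okafor (3 Aug 2014).
Moreau and Okafor both have ranking points 8239 pts, so the next rule applies.
Among Moreau and Okafor, alphabetically by surname: Moreau before Okafor.
Beaumont and Lindqvist are each a home-nation competitor, so the next rule applies.
Beaumont and Lindqvist both have date of most recent title 26 Oct 1990, so the next rule applies.
Beaumont and Lindqvist both have ranking points 6796 pts, so the next rule applies.
Among Beaumont and Lindqvist, alphabetically by surname: Beaumont before Lindqvist.
Order: Haddad, Yilmaz, Moreau, Okafor, Beaumont, Lindqvist. So position 1.

1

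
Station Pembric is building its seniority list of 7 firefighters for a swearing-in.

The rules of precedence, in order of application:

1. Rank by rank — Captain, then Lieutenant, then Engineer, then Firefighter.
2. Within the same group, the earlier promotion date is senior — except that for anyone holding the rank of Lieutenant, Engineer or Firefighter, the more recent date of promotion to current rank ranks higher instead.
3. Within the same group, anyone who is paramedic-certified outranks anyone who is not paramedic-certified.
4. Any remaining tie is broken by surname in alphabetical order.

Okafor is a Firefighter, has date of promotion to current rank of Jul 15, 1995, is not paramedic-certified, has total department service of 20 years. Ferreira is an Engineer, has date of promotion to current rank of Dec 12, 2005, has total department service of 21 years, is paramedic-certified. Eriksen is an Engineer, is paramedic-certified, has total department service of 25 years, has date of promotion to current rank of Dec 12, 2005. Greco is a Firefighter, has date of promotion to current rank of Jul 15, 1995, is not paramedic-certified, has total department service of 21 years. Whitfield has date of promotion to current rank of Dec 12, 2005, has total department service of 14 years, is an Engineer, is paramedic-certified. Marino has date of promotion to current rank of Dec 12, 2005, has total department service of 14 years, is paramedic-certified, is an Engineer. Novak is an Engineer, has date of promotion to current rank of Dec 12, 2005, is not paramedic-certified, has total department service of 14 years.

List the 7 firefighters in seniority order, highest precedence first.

By rank: Eriksen, Ferreira, Marino, Whitfield and Novak (Engineer); then Greco and Okafor (Firefighter).
Eriksen, Ferreira, Marino, Whitfield and Novak all have date of promotion to current rank Dec 12, 2005, so the next rule applies.
Among Eriksen, Ferreira, Marino, Whitfield and Novak, paramedic-certified before not paramedic-certified: Eriksen, Ferreira, Marino and Whitfield (paramedic-certified) before Novak (not paramedic-certified).
Among Eriksen, Ferreira, Marino and Whitfield, alphabetically by surname: Eriksen before Ferreira before Marino before Whitfield.
Greco and Okafor both have date of promotion to current rank Jul 15, 1995, so the next rule applies.
Greco and Okafor are each not paramedic-certified, so the next rule applies.
Among Greco and Okafor, alphabetically by surname: Greco before Okafor.
Full order: Eriksen, Ferreira, Marino, Whitfield, Novak, Greco, Okafor.

Eriksen, Ferreira, Marino, Whitfield, Novak, Greco, Okafor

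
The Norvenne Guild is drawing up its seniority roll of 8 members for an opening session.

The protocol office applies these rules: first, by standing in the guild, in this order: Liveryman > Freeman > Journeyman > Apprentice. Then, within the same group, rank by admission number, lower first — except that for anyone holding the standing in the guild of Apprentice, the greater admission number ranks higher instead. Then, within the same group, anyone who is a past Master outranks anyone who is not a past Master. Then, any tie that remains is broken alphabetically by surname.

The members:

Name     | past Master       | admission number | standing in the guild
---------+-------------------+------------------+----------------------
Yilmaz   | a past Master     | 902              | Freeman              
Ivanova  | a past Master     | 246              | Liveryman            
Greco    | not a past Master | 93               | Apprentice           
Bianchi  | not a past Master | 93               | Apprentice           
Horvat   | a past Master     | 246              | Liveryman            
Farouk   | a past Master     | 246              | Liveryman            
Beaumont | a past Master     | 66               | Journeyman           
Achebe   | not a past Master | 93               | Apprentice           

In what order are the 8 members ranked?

By standing in the guild: Farouk, Horvat and Ivanova (Liveryman); then Yilmaz (Freeman); then Beaumont (Journeyman); then Achebe, Bianchi and Greco (Apprentice).
Farouk, Horvat and Ivanova all have admission number 246, so the next rule applies.
Farouk, Horvat and Ivanova are each a past Master, so the next rule applies.
Among Farouk, Horvat and Ivanova, alphabetically by surname: Farouk before Horvat before Ivanova.
Achebe, Bianchi and Greco all have admission number 93, so the next rule applies.
Achebe, Bianchi and Greco are each not a past Master, so the next rule applies.
Among Achebe, Bianchi and Greco, alphabetically by surname: Achebe before Bianchi before Greco.
Full order: Farouk, Horvat, Ivanova, Yilmaz, Beaumont, Achebe, Bianchi, Greco.

Farouk, Horvat, Ivanova, Yilmaz, Beaumont, Achebe, Bianchi, Greco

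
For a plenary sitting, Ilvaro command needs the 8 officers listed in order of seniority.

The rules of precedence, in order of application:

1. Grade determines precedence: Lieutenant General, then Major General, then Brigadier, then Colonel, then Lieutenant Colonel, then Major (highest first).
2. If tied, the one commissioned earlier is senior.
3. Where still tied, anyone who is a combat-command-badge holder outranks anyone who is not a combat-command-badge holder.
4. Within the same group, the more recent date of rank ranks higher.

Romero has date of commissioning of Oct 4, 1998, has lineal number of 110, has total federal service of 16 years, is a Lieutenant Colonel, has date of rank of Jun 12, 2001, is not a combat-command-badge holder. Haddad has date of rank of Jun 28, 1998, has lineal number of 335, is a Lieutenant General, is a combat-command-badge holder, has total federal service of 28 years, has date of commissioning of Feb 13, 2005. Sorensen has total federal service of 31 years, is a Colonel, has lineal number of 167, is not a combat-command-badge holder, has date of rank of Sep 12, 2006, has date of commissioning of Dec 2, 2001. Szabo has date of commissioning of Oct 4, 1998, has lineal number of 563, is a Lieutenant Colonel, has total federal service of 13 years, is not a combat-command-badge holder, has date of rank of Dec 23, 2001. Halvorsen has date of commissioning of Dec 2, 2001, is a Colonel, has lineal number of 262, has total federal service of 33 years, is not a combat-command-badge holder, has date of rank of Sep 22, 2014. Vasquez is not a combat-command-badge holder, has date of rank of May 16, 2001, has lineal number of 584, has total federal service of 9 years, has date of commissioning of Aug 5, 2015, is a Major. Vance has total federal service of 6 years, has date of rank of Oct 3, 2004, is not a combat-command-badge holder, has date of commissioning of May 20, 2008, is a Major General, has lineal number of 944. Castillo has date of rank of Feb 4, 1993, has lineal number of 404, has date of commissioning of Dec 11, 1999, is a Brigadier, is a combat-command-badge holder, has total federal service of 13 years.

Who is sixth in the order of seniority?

By grade: Haddad (Lieutenant General); then Vance (Major General); then Castillo (Brigadier); then Halvorsen and Sorensen (Colonel); then Szabo and Romero (Lieutenant Colonel); then Vasquez (Major).
Halvorsen and Sorensen both have date of commissioning Dec 2, 2001, so the next rule applies.
Halvorsen and Sorensen are each not a combat-command-badge holder, so the next rule applies.
Among Halvorsen and Sorensen, by date of rank (later first): Halvorsen (Sep 22, 2014) before Sorensen (Sep 12, 2006).
Szabo and Romero both have date of commissioning Oct 4, 1998, so the next rule applies.
Szabo and Romero are each not a combat-command-badge holder, so the next rule applies.
Among Szabo and Romero, by date of rank (later first): Szabo (Dec 23, 2001) before Romero (Jun 12, 2001).
Order: Haddad, Vance, Castillo, Halvorsen, Sorensen, Szabo, Romero, Vasquez.

Szabo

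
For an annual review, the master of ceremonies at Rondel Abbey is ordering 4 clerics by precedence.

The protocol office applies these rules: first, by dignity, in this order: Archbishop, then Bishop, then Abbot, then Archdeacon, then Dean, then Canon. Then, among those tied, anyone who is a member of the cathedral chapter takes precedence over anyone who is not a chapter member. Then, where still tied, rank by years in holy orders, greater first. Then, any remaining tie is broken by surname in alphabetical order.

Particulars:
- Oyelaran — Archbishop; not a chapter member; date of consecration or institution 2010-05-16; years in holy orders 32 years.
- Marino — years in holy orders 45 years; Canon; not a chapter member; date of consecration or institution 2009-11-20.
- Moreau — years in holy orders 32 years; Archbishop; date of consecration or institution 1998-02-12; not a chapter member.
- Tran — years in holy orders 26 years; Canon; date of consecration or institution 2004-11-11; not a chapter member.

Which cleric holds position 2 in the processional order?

Oyelaran

By dignity: Moreau and Oyelaran (Archbishop); then Marino and Tran (Canon).
Moreau and Oyelaran are each not a chapter member, so the next rule applies.
Moreau and Oyelaran both have years in holy orders 32 years, so the next rule applies.
Among Moreau and Oyelaran, alphabetically by surname: Moreau before Oyelaran.
Marino and Tran are each not a chapter member, so the next rule applies.
Among Marino and Tran, by years in holy orders (higher first): Marino (45 years) before Tran (26 years).
Order: Moreau, Oyelaran, Marino, Tran.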